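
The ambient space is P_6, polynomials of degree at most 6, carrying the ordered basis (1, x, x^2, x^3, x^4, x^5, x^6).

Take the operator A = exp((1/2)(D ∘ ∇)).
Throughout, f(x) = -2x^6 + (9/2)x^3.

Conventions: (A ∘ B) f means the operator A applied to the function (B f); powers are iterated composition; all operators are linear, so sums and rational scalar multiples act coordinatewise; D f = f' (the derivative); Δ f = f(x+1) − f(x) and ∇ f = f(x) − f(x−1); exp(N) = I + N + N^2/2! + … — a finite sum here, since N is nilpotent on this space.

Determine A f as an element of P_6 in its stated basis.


order-1 term: -30x^4 + 60x^3 - 60x^2 + (87/2)x - 51/4
order-2 term: -90x^2 + 180x - 105
order-3 term: -30
the series for exp((1/2)(D ∘ ∇)) f terminates at order 3
exp((1/2)(D ∘ ∇)) f = -2x^6 - 30x^4 + (129/2)x^3 - 150x^2 + (447/2)x - 591/4

g(x) = -2x^6 - 30x^4 + (129/2)x^3 - 150x^2 + (447/2)x - 591/4


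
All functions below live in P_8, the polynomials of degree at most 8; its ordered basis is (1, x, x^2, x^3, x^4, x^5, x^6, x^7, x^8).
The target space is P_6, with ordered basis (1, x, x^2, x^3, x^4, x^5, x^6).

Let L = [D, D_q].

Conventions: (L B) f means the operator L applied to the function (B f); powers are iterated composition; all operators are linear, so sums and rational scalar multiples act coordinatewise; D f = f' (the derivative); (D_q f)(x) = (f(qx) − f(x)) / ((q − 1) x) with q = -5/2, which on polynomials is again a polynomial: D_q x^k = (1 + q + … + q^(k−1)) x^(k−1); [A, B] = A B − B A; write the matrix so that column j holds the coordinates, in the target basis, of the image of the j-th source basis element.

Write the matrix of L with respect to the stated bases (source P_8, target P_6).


image of 1: 0
image of x: 0
image of x^2: -7/2
image of x^3: 14x
image of x^4: -(413/8)x^2
image of x^5: (1337/8)x^3
image of x^6: -(16527/32)x^4
image of x^7: (24549/16)x^5
image of x^8: -(569233/128)x^6
each image's coordinates form column j of the matrix

the matrix is [[0, 0, -7/2, 0, 0, 0, 0, 0, 0]; [0, 0, 0, 14, 0, 0, 0, 0, 0]; [0, 0, 0, 0, -413/8, 0, 0, 0, 0]; [0, 0, 0, 0, 0, 1337/8, 0, 0, 0]; [0, 0, 0, 0, 0, 0, -16527/32, 0, 0]; [0, 0, 0, 0, 0, 0, 0, 24549/16, 0]; [0, 0, 0, 0, 0, 0, 0, 0, -569233/128]] (rows listed top to bottom)


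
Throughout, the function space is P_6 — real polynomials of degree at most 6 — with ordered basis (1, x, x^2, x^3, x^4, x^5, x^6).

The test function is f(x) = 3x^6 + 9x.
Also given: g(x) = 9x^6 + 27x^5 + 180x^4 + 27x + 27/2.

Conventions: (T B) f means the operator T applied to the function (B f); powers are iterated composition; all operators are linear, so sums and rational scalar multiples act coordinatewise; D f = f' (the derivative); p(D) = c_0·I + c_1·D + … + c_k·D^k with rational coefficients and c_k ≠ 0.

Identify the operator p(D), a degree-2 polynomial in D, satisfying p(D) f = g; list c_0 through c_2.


p(D) = 3·I + (3/2)·D + 2·D^2, i.e. c_0 = 3, c_1 = 3/2, c_2 = 2

D^0 f = 3x^6 + 9x
D^1 f = 18x^5 + 9
D^2 f = 90x^4
matching coefficients of g against c_0 f + c_1 Df + … from the top degree down determines the c_i
solution: c_0 = 3, c_1 = 3/2, c_2 = 2


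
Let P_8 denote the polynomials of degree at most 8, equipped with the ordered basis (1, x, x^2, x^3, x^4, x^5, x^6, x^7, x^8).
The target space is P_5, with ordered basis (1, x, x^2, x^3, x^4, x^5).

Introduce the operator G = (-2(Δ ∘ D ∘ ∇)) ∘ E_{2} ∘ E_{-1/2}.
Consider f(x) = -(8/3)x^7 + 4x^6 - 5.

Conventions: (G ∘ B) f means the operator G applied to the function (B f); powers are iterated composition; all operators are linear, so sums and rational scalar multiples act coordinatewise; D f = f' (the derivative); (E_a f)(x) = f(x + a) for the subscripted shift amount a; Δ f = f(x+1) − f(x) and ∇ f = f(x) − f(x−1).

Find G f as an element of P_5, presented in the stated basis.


g(x) = 1120x^4 + 5760x^3 + 11920x^2 + 11520x + 12914/3

E_{-1/2} f = -(8/3)x^7 + (40/3)x^6 - 26x^5 + (80/3)x^4 - (95/6)x^3 + (11/2)x^2 - (25/24)x - 59/12
E_{2} E_{-1/2} f = -(8/3)x^7 - 24x^6 - 90x^5 - 180x^4 - (405/2)x^3 - (243/2)x^2 - (243/8)x - 5
∇ (E_{2} ∘ E_{-1/2}) f = -(56/3)x^6 - 88x^5 - (550/3)x^4 - (620/3)x^3 - (247/2)x^2 - (185/6)x - 1/24
D ∇ (E_{2} ∘ E_{-1/2}) f = -112x^5 - 440x^4 - (2200/3)x^3 - 620x^2 - 247x - 185/6
Δ D ∇ (E_{2} ∘ E_{-1/2}) f = -560x^4 - 2880x^3 - 5960x^2 - 5760x - 6457/3
(-2(Δ ∘ D ∘ ∇)) (E_{2} ∘ E_{-1/2}) f = 1120x^4 + 5760x^3 + 11920x^2 + 11520x + 12914/3


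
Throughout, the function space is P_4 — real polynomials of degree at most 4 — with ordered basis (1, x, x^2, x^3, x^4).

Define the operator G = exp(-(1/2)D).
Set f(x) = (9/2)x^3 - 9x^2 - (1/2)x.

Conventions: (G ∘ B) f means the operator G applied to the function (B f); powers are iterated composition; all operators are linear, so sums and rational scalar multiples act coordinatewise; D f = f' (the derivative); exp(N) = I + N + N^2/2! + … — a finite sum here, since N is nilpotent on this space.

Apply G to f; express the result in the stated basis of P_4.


the result is g(x) = (9/2)x^3 - (63/4)x^2 + (95/8)x - 41/16

order-1 term: -(27/4)x^2 + 9x + 1/4
order-2 term: (27/8)x - 9/4
order-3 term: -9/16
the series for exp(-(1/2)D) f terminates at order 3
exp(-(1/2)D) f = (9/2)x^3 - (63/4)x^2 + (95/8)x - 41/16


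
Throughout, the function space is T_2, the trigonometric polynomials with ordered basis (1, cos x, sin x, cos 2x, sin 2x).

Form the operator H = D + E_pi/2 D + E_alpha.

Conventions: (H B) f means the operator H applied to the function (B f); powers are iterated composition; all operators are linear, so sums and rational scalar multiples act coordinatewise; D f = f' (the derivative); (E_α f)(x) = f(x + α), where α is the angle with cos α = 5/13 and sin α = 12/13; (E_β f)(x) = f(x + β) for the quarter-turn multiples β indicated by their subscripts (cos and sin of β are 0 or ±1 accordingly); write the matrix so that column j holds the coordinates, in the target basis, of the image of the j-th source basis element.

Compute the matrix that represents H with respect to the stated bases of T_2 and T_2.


image of 1: 1
image of cos x: -(8/13)cos x - (25/13)sin x
image of sin x: (25/13)cos x - (8/13)sin x
image of cos 2x: -(119/169)cos 2x - (120/169)sin 2x
image of sin 2x: (120/169)cos 2x - (119/169)sin 2x
each image's coordinates form column j of the matrix

the matrix is [[1, 0, 0, 0, 0]; [0, -8/13, 25/13, 0, 0]; [0, -25/13, -8/13, 0, 0]; [0, 0, 0, -119/169, 120/169]; [0, 0, 0, -120/169, -119/169]] (rows listed top to bottom)


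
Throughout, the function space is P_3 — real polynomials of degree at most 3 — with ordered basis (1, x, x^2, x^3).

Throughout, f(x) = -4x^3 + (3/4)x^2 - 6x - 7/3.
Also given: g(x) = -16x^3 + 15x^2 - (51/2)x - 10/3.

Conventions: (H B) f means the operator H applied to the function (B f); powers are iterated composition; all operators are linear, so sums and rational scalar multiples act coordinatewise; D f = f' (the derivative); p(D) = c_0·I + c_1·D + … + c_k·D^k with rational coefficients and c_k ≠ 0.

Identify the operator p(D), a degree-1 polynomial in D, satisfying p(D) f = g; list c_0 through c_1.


D^0 f = -4x^3 + (3/4)x^2 - 6x - 7/3
D^1 f = -12x^2 + (3/2)x - 6
matching coefficients of g against c_0 f + c_1 Df + … from the top degree down determines the c_i
solution: c_0 = 4, c_1 = -1

p(D) = 4·I − D, i.e. c_0 = 4, c_1 = -1


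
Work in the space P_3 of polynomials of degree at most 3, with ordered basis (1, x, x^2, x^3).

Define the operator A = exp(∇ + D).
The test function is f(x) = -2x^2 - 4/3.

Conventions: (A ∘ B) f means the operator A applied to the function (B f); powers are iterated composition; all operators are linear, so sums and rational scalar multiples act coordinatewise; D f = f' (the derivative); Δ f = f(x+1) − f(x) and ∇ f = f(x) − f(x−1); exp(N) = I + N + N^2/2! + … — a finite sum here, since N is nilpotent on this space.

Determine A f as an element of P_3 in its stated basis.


order-1 term: -8x + 2
order-2 term: -8
the series for exp(∇ + D) f terminates at order 2
exp(∇ + D) f = -2x^2 - 8x - 22/3

the image equals g(x) = -2x^2 - 8x - 22/3


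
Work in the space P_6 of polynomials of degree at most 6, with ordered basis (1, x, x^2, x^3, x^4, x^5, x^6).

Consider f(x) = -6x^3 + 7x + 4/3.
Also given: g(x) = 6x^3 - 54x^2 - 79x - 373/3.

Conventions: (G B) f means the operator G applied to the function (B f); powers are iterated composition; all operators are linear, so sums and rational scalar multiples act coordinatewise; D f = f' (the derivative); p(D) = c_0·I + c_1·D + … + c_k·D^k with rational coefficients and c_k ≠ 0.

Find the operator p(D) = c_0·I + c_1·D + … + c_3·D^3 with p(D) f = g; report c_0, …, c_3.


p(D) = -I + 3·D + 2·D^2 + 4·D^3, i.e. c_0 = -1, c_1 = 3, c_2 = 2, c_3 = 4

D^0 f = -6x^3 + 7x + 4/3
D^1 f = -18x^2 + 7
D^2 f = -36x
D^3 f = -36
matching coefficients of g against c_0 f + c_1 Df + … from the top degree down determines the c_i
solution: c_0 = -1, c_1 = 3, c_2 = 2, c_3 = 4


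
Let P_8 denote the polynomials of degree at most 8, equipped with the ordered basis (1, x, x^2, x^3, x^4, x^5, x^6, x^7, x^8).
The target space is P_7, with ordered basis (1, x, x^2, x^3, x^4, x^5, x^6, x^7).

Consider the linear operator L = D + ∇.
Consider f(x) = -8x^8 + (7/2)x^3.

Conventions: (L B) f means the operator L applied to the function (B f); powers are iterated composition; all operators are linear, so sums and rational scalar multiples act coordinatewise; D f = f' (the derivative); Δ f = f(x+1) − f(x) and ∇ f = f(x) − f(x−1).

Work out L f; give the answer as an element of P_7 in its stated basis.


the result is g(x) = -128x^7 + 224x^6 - 448x^5 + 560x^4 - 448x^3 + 245x^2 - (149/2)x + 23/2

D f = -64x^7 + (21/2)x^2
∇ f = -64x^7 + 224x^6 - 448x^5 + 560x^4 - 448x^3 + (469/2)x^2 - (149/2)x + 23/2
(D + ∇) f = -128x^7 + 224x^6 - 448x^5 + 560x^4 - 448x^3 + 245x^2 - (149/2)x + 23/2


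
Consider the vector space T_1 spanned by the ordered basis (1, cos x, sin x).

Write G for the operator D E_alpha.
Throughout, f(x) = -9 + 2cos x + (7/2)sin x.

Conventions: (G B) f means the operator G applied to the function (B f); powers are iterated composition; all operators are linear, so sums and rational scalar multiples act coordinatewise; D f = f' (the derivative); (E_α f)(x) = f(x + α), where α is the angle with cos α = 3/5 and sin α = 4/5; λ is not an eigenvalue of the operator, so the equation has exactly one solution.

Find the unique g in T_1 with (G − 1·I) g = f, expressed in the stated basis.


write g with unknown coordinates in the stated basis and equate coefficients in (G − 1·I) g = f
solving from the highest basis element down gives g = 9 - (19/12)cos x - (17/12)sin x
check: G g = (5/12)cos x + (25/12)sin x
so G g − 1·g = -9 + 2cos x + (7/2)sin x = f ✓

g(x) = 9 - (19/12)cos x - (17/12)sin x


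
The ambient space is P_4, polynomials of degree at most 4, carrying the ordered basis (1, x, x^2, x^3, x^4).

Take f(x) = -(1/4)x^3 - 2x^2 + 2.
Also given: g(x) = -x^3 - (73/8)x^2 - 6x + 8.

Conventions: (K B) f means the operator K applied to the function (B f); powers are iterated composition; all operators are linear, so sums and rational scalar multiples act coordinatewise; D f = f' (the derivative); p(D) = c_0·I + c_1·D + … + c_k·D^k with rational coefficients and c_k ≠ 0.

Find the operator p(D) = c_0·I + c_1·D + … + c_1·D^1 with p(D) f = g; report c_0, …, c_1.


c_0 = 4, c_1 = 3/2

D^0 f = -(1/4)x^3 - 2x^2 + 2
D^1 f = -(3/4)x^2 - 4x
matching coefficients of g against c_0 f + c_1 Df + … from the top degree down determines the c_i
solution: c_0 = 4, c_1 = 3/2


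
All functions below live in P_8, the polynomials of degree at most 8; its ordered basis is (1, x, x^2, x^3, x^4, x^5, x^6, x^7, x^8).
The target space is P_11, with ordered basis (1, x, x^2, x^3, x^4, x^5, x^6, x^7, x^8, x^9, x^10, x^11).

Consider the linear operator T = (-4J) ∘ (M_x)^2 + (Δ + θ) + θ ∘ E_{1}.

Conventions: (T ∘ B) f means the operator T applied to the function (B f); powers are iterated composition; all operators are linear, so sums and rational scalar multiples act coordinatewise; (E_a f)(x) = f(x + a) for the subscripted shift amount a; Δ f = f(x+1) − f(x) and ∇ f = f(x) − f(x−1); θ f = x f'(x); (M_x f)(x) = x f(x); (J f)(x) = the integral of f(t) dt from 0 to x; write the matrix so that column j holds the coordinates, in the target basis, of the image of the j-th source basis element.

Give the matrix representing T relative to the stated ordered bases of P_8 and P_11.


the matrix is [[0, 1, 1, 1, 1, 1, 1, 1, 1]; [0, 2, 4, 6, 8, 10, 12, 14, 16]; [0, 0, 4, 9, 18, 30, 45, 63, 84]; [-4/3, 0, 0, 6, 16, 40, 80, 140, 224]; [0, -1, 0, 0, 8, 25, 75, 175, 350]; [0, 0, -4/5, 0, 0, 10, 36, 126, 336]; [0, 0, 0, -2/3, 0, 0, 12, 49, 196]; [0, 0, 0, 0, -4/7, 0, 0, 14, 64]; [0, 0, 0, 0, 0, -1/2, 0, 0, 16]; [0, 0, 0, 0, 0, 0, -4/9, 0, 0]; [0, 0, 0, 0, 0, 0, 0, -2/5, 0]; [0, 0, 0, 0, 0, 0, 0, 0, -4/11]] (rows listed top to bottom)

image of 1: -(4/3)x^3
image of x: -x^4 + 2x + 1
image of x^2: -(4/5)x^5 + 4x^2 + 4x + 1
image of x^3: -(2/3)x^6 + 6x^3 + 9x^2 + 6x + 1
image of x^4: -(4/7)x^7 + 8x^4 + 16x^3 + 18x^2 + 8x + 1
image of x^5: -(1/2)x^8 + 10x^5 + 25x^4 + 40x^3 + 30x^2 + 10x + 1
image of x^6: -(4/9)x^9 + 12x^6 + 36x^5 + 75x^4 + 80x^3 + 45x^2 + 12x + 1
image of x^7: -(2/5)x^10 + 14x^7 + 49x^6 + 126x^5 + 175x^4 + 140x^3 + 63x^2 + 14x + 1
image of x^8: -(4/11)x^11 + 16x^8 + 64x^7 + 196x^6 + 336x^5 + 350x^4 + 224x^3 + 84x^2 + 16x + 1
each image's coordinates form column j of the matrix


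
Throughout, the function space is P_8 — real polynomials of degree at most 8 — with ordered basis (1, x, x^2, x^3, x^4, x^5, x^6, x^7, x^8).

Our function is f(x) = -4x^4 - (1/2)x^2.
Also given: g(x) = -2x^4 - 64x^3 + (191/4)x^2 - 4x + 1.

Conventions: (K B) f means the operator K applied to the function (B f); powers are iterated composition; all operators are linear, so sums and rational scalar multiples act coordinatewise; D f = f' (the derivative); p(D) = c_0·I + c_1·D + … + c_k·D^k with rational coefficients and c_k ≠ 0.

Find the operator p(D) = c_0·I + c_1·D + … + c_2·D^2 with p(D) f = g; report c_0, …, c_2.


D^0 f = -4x^4 - (1/2)x^2
D^1 f = -16x^3 - x
D^2 f = -48x^2 - 1
matching coefficients of g against c_0 f + c_1 Df + … from the top degree down determines the c_i
solution: c_0 = 1/2, c_1 = 4, c_2 = -1

p(D) = (1/2)·I + 4·D − D^2, i.e. c_0 = 1/2, c_1 = 4, c_2 = -1


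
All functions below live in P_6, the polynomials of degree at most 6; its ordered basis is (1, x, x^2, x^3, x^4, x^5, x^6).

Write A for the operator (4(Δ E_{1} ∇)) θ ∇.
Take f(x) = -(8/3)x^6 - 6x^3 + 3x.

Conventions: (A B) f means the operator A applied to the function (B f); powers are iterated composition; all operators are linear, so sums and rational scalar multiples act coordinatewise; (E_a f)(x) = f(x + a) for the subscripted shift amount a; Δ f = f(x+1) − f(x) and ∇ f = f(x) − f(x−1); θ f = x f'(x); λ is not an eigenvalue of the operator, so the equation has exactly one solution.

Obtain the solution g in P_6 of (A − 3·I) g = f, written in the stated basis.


write g with unknown coordinates in the stated basis and equate coefficients in (A − 3·I) g = f
solving from the highest basis element down gives g = (8/9)x^6 + (6418/9)x^3 + 1280x^2 + (10871/9)x + 106528/9
check: A g = (6400/3)x^3 + 3840x^2 + (10880/3)x + 106528/3
so A g − 3·g = -(8/3)x^6 - 6x^3 + 3x = f ✓

the image equals g(x) = (8/9)x^6 + (6418/9)x^3 + 1280x^2 + (10871/9)x + 106528/9


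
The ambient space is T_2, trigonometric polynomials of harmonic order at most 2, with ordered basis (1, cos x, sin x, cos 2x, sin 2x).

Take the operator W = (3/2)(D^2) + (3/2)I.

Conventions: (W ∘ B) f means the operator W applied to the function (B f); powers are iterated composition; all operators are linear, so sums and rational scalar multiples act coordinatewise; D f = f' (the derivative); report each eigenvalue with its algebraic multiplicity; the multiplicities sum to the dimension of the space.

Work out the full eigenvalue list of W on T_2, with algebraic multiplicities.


λ = -9/2 (multiplicity 2), λ = 0 (multiplicity 2), λ = 3/2 (multiplicity 1)

image of 1: 3/2
image of cos x: 0
image of sin x: 0
image of cos 2x: -(9/2)cos 2x
image of sin 2x: -(9/2)sin 2x
the matrix is diagonal; its diagonal is (3/2, 0, 0, -9/2, -9/2)
for a triangular matrix the eigenvalues are the diagonal entries, with algebraic multiplicity their repetition count


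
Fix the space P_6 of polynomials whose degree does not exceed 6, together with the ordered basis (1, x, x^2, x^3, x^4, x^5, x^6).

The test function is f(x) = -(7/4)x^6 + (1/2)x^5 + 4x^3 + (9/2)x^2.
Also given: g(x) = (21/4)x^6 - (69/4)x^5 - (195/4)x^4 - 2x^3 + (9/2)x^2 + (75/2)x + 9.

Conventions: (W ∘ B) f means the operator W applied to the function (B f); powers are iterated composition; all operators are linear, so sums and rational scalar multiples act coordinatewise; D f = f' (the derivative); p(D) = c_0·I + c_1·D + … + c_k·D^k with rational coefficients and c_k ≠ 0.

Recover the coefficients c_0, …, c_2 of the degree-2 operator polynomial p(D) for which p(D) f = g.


D^0 f = -(7/4)x^6 + (1/2)x^5 + 4x^3 + (9/2)x^2
D^1 f = -(21/2)x^5 + (5/2)x^4 + 12x^2 + 9x
D^2 f = -(105/2)x^4 + 10x^3 + 24x + 9
matching coefficients of g against c_0 f + c_1 Df + … from the top degree down determines the c_i
solution: c_0 = -3, c_1 = 3/2, c_2 = 1

p(D) = -3·I + (3/2)·D + D^2, i.e. c_0 = -3, c_1 = 3/2, c_2 = 1


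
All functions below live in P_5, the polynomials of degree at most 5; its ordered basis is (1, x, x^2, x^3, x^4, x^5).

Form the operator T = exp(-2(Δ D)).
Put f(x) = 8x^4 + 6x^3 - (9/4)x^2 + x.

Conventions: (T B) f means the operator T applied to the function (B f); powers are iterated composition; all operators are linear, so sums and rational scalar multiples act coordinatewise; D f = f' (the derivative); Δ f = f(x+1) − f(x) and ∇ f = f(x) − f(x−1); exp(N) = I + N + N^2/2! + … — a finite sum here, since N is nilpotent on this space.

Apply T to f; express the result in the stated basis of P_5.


the image equals g(x) = 8x^4 + 6x^3 - (777/4)x^2 - 263x + 293

order-1 term: -192x^2 - 264x - 91
order-2 term: 384
the series for exp(-2(Δ D)) f terminates at order 2
exp(-2(Δ D)) f = 8x^4 + 6x^3 - (777/4)x^2 - 263x + 293


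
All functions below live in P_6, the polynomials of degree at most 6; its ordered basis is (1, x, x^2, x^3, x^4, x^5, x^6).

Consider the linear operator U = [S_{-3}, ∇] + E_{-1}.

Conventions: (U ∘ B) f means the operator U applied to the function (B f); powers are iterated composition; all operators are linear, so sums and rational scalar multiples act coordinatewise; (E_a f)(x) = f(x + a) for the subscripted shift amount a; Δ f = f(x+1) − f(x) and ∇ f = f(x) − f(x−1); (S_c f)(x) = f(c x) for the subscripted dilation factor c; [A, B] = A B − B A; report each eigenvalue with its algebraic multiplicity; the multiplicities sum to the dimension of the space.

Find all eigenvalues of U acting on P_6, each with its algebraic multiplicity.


λ = 1 (multiplicity 7)

image of 1: 1
image of x: x + 3
image of x^2: x^2 - 26x + 9
image of x^3: x^3 + 105x^2 - 69x + 27
image of x^4: x^4 - 436x^3 + 438x^2 - 340x + 81
image of x^5: x^5 + 1615x^4 - 2150x^3 + 2510x^2 - 1195x + 243
image of x^6: x^6 - 5838x^5 + 9735x^4 - 15140x^3 + 10815x^2 - 4398x + 729
the matrix is upper triangular; its diagonal is (1, 1, 1, 1, 1, 1, 1)
for a triangular matrix the eigenvalues are the diagonal entries, with algebraic multiplicity their repetition count


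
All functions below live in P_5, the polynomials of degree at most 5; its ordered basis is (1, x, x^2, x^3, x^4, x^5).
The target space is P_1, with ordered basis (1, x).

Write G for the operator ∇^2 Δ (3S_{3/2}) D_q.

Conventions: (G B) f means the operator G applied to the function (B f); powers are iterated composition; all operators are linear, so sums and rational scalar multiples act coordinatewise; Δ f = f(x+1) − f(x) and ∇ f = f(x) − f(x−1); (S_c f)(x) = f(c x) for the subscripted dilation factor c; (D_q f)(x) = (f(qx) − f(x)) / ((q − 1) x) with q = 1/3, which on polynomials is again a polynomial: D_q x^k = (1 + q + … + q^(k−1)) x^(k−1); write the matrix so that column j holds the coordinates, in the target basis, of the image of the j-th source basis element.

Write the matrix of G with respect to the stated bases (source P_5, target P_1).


image of 1: 0
image of x: 0
image of x^2: 0
image of x^3: 0
image of x^4: 90
image of x^5: (1089/2)x - 1089/4
each image's coordinates form column j of the matrix

the matrix is [[0, 0, 0, 0, 90, -1089/4]; [0, 0, 0, 0, 0, 1089/2]] (rows listed top to bottom)


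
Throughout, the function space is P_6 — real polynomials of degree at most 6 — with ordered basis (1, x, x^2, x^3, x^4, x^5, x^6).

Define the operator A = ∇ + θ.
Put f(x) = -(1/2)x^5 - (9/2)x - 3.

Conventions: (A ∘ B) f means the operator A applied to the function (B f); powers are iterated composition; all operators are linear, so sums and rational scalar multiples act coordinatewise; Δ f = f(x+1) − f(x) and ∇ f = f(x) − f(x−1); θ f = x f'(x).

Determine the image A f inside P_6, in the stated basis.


∇ f = -(5/2)x^4 + 5x^3 - 5x^2 + (5/2)x - 5
θ f = -(5/2)x^5 - (9/2)x
(∇ + θ) f = -(5/2)x^5 - (5/2)x^4 + 5x^3 - 5x^2 - 2x - 5

the result is g(x) = -(5/2)x^5 - (5/2)x^4 + 5x^3 - 5x^2 - 2x - 5


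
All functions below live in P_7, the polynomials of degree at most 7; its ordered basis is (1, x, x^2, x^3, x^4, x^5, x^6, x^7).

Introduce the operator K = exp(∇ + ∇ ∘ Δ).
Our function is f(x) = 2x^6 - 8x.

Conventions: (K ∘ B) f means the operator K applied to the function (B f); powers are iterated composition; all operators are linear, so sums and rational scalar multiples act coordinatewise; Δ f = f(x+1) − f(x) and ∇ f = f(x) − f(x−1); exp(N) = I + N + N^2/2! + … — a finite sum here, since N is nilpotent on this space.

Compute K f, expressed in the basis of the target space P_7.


the image equals g(x) = 2x^6 + 12x^5 + 60x^4 + 200x^3 + 450x^2 + 616x + 398

order-1 term: 12x^5 + 30x^4 + 40x^3 + 30x^2 + 12x - 6
order-2 term: 30x^4 + 120x^3 + 210x^2 + 180x + 62
order-3 term: 40x^3 + 180x^2 + 300x + 180
order-4 term: 30x^2 + 120x + 130
order-5 term: 12x + 30
order-6 term: 2
the series for exp(∇ + ∇ ∘ Δ) f terminates at order 6
exp(∇ + ∇ ∘ Δ) f = 2x^6 + 12x^5 + 60x^4 + 200x^3 + 450x^2 + 616x + 398


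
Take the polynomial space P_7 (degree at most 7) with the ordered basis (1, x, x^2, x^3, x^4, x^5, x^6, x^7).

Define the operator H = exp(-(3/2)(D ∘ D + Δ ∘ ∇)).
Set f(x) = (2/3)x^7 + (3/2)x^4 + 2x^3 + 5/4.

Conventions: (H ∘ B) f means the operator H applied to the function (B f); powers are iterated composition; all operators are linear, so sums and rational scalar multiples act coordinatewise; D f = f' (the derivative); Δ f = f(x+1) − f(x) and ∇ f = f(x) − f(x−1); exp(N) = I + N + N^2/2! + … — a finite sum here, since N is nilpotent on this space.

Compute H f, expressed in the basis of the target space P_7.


the image equals g(x) = (2/3)x^7 - 84x^5 + (3/2)x^4 + 2452x^3 - 54x^2 - 13910x + 635/4

order-1 term: -84x^5 - 70x^3 - 54x^2 - 50x - 9/2
order-2 term: 2520x^3 + 1260x + 162
order-3 term: -15120x
the series for exp(-(3/2)(D ∘ D + Δ ∘ ∇)) f terminates at order 3
exp(-(3/2)(D ∘ D + Δ ∘ ∇)) f = (2/3)x^7 - 84x^5 + (3/2)x^4 + 2452x^3 - 54x^2 - 13910x + 635/4


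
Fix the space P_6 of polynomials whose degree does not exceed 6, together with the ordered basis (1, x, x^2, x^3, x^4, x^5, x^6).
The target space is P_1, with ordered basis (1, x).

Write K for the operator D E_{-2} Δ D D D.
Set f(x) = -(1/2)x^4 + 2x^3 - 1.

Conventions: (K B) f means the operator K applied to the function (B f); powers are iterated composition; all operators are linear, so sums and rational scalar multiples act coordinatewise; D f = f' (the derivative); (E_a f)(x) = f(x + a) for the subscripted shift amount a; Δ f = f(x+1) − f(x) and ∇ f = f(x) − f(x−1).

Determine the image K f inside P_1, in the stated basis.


D f = -2x^3 + 6x^2
D D f = -6x^2 + 12x
D (D D) f = -12x + 12
Δ D (D D) f = -12
E_{-2} Δ D (D D) f = -12
D E_{-2} Δ D (D D) f = 0

the image equals g(x) = 0


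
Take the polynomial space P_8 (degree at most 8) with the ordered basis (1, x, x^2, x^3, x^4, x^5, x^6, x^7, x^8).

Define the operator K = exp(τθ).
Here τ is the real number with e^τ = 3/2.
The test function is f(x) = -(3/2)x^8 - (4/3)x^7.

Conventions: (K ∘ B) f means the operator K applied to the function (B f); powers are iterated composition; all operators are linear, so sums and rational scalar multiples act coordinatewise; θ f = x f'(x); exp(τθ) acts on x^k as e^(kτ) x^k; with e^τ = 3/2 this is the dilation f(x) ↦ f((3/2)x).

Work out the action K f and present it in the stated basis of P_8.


exp(τθ) x^k = e^(kτ) x^k; with e^τ = 3/2 this sends x^k to (3/2)^k x^k
x^7 ↦ 2187/128 x^7
x^8 ↦ 6561/256 x^8
applying this coordinatewise to f: exp(τθ) f = -(19683/512)x^8 - (729/32)x^7

the result is g(x) = -(19683/512)x^8 - (729/32)x^7


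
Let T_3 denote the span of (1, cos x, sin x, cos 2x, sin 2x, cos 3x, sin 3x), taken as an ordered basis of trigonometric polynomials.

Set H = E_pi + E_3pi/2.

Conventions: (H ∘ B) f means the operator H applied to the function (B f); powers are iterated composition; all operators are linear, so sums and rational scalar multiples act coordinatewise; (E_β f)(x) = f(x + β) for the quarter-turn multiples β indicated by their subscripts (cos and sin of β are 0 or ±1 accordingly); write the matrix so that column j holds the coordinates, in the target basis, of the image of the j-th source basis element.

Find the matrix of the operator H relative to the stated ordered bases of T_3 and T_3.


the matrix is [[2, 0, 0, 0, 0, 0, 0]; [0, -1, -1, 0, 0, 0, 0]; [0, 1, -1, 0, 0, 0, 0]; [0, 0, 0, 0, 0, 0, 0]; [0, 0, 0, 0, 0, 0, 0]; [0, 0, 0, 0, 0, -1, 1]; [0, 0, 0, 0, 0, -1, -1]] (rows listed top to bottom)

image of 1: 2
image of cos x: -cos x + sin x
image of sin x: -cos x - sin x
image of cos 2x: 0
image of sin 2x: 0
image of cos 3x: -cos 3x - sin 3x
image of sin 3x: cos 3x - sin 3x
each image's coordinates form column j of the matrix


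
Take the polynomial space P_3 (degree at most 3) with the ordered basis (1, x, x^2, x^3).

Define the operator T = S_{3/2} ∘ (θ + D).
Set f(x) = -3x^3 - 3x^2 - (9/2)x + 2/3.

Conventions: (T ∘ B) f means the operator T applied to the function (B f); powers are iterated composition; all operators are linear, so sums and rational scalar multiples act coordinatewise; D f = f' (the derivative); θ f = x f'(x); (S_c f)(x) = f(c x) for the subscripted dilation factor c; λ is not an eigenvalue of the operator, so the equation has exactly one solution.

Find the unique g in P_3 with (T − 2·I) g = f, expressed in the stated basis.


the result is g(x) = -(24/65)x^3 - (66/325)x^2 + (2529/325)x + 6937/1950

write g with unknown coordinates in the stated basis and equate coefficients in (T − 2·I) g = f
solving from the highest basis element down gives g = -(24/65)x^3 - (66/325)x^2 + (2529/325)x + 6937/1950
check: T g = -(243/65)x^3 - (1107/325)x^2 + (7191/650)x + 2529/325
so T g − 2·g = -3x^3 - 3x^2 - (9/2)x + 2/3 = f ✓


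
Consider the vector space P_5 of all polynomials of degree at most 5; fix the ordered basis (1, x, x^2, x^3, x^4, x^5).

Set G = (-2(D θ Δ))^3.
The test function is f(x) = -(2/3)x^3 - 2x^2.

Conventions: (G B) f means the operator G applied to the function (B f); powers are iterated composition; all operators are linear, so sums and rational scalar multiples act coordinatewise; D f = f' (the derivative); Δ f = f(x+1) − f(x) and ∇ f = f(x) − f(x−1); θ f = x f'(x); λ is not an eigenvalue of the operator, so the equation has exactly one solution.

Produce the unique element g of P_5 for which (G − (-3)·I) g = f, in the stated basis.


the result is g(x) = -(2/9)x^3 - (2/3)x^2

write g with unknown coordinates in the stated basis and equate coefficients in (G − (-3)·I) g = f
solving from the highest basis element down gives g = -(2/9)x^3 - (2/3)x^2
check: G g = 0
so G g − (-3)·g = -(2/3)x^3 - 2x^2 = f ✓


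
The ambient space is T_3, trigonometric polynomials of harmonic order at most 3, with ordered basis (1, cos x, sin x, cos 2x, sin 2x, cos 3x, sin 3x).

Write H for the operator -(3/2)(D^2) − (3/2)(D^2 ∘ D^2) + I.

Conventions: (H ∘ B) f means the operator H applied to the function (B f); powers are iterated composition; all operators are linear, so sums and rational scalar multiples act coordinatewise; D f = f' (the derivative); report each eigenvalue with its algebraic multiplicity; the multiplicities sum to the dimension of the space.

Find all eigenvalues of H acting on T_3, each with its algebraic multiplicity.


image of 1: 1
image of cos x: cos x
image of sin x: sin x
image of cos 2x: -17cos 2x
image of sin 2x: -17sin 2x
image of cos 3x: -107cos 3x
image of sin 3x: -107sin 3x
the matrix is diagonal; its diagonal is (1, 1, 1, -17, -17, -107, -107)
for a triangular matrix the eigenvalues are the diagonal entries, with algebraic multiplicity their repetition count

λ = -107 (multiplicity 2), λ = -17 (multiplicity 2), λ = 1 (multiplicity 3)


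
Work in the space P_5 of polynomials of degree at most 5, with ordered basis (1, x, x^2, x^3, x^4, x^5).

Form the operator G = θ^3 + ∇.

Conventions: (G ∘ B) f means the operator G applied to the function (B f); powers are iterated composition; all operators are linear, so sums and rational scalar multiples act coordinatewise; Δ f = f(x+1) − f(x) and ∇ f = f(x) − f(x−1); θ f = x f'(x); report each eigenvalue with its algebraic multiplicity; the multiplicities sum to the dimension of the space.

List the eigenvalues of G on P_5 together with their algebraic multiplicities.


λ = 0 (multiplicity 1), λ = 1 (multiplicity 1), λ = 8 (multiplicity 1), λ = 27 (multiplicity 1), λ = 64 (multiplicity 1), λ = 125 (multiplicity 1)

image of 1: 0
image of x: x + 1
image of x^2: 8x^2 + 2x - 1
image of x^3: 27x^3 + 3x^2 - 3x + 1
image of x^4: 64x^4 + 4x^3 - 6x^2 + 4x - 1
image of x^5: 125x^5 + 5x^4 - 10x^3 + 10x^2 - 5x + 1
the matrix is upper triangular; its diagonal is (0, 1, 8, 27, 64, 125)
for a triangular matrix the eigenvalues are the diagonal entries, with algebraic multiplicity their repetition count


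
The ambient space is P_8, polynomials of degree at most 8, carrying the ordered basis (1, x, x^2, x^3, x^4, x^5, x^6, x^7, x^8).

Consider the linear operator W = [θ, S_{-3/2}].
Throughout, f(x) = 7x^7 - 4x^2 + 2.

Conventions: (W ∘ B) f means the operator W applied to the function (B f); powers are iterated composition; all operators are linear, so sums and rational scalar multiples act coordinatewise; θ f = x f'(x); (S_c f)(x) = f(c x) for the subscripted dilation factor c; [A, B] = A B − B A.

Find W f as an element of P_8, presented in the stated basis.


the image equals g(x) = 0

S_{-3/2} f = -(15309/128)x^7 - 9x^2 + 2
θ S_{-3/2} f = -(107163/128)x^7 - 18x^2
θ f = 49x^7 - 8x^2
S_{-3/2} θ f = -(107163/128)x^7 - 18x^2
[θ, S_{-3/2}] f = 0


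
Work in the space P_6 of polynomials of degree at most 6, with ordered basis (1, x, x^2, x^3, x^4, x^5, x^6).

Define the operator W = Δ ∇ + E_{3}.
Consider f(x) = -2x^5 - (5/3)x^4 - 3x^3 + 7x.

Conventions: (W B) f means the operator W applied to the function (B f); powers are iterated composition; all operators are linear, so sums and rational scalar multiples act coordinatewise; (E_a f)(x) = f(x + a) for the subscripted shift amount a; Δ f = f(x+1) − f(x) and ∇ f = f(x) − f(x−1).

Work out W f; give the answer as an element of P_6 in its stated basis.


∇ f = -10x^4 + (40/3)x^3 - 19x^2 + (37/3)x + 11/3
Δ ∇ f = -40x^3 - 20x^2 - 38x - 10/3
E_{3} f = -2x^5 - (95/3)x^4 - 203x^3 - 657x^2 - 1064x - 681
(Δ ∇ + E_{3}) f = -2x^5 - (95/3)x^4 - 243x^3 - 677x^2 - 1102x - 2053/3

the image equals g(x) = -2x^5 - (95/3)x^4 - 243x^3 - 677x^2 - 1102x - 2053/3


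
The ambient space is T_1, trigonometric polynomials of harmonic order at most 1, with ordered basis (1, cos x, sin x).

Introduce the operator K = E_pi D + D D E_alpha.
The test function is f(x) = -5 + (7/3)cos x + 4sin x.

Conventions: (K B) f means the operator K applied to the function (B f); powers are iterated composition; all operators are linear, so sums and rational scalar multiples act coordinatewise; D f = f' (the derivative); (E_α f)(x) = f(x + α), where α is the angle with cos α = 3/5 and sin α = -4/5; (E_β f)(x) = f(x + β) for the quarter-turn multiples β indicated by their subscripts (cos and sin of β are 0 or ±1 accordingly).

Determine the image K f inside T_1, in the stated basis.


the result is g(x) = -(11/5)cos x - (29/15)sin x

D f = 4cos x - (7/3)sin x
E_pi D f = -4cos x + (7/3)sin x
E_alpha f = -5 - (9/5)cos x + (64/15)sin x
D E_alpha f = (64/15)cos x + (9/5)sin x
D D E_alpha f = (9/5)cos x - (64/15)sin x
(E_pi D + D D E_alpha) f = -(11/5)cos x - (29/15)sin x


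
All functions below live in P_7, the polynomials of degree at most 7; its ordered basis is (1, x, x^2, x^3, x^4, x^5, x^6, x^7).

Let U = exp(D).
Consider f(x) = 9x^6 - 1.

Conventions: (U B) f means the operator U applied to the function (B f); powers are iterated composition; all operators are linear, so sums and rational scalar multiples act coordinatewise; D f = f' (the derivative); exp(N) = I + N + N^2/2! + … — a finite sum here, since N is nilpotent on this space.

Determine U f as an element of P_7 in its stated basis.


g(x) = 9x^6 + 54x^5 + 135x^4 + 180x^3 + 135x^2 + 54x + 8

order-1 term: 54x^5
order-2 term: 135x^4
order-3 term: 180x^3
order-4 term: 135x^2
order-5 term: 54x
order-6 term: 9
the series for exp(D) f terminates at order 6
exp(D) f = 9x^6 + 54x^5 + 135x^4 + 180x^3 + 135x^2 + 54x + 8


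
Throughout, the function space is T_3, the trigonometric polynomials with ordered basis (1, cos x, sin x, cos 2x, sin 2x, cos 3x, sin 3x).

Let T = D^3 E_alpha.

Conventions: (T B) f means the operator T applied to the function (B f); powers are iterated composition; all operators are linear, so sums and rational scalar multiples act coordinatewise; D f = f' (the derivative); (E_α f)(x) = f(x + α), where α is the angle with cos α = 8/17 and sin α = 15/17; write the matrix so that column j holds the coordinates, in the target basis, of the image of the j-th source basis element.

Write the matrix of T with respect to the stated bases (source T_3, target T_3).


image of 1: 0
image of cos x: (15/17)cos x + (8/17)sin x
image of sin x: -(8/17)cos x + (15/17)sin x
image of cos 2x: (1920/289)cos 2x - (1288/289)sin 2x
image of sin 2x: (1288/289)cos 2x + (1920/289)sin 2x
image of cos 3x: -(13365/4913)cos 3x - (131976/4913)sin 3x
image of sin 3x: (131976/4913)cos 3x - (13365/4913)sin 3x
each image's coordinates form column j of the matrix

the matrix is [[0, 0, 0, 0, 0, 0, 0]; [0, 15/17, -8/17, 0, 0, 0, 0]; [0, 8/17, 15/17, 0, 0, 0, 0]; [0, 0, 0, 1920/289, 1288/289, 0, 0]; [0, 0, 0, -1288/289, 1920/289, 0, 0]; [0, 0, 0, 0, 0, -13365/4913, 131976/4913]; [0, 0, 0, 0, 0, -131976/4913, -13365/4913]] (rows listed top to bottom)


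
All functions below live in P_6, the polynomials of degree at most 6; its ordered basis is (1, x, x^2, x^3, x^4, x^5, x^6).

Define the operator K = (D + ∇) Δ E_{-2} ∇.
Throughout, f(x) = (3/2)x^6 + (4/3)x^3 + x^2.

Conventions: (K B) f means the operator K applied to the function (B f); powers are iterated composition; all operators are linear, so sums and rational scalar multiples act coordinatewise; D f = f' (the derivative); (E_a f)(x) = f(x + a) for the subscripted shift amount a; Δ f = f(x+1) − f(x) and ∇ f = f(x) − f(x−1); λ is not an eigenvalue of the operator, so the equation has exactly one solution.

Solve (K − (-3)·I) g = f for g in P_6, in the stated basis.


write g with unknown coordinates in the stated basis and equate coefficients in (K − (-3)·I) g = f
solving from the highest basis element down gives g = (1/2)x^6 - (356/9)x^3 + (811/3)x^2 - 640x + 6194/9
check: K g = 120x^3 - 810x^2 + 1920x - 6194/3
so K g − (-3)·g = (3/2)x^6 + (4/3)x^3 + x^2 = f ✓

the image equals g(x) = (1/2)x^6 - (356/9)x^3 + (811/3)x^2 - 640x + 6194/9


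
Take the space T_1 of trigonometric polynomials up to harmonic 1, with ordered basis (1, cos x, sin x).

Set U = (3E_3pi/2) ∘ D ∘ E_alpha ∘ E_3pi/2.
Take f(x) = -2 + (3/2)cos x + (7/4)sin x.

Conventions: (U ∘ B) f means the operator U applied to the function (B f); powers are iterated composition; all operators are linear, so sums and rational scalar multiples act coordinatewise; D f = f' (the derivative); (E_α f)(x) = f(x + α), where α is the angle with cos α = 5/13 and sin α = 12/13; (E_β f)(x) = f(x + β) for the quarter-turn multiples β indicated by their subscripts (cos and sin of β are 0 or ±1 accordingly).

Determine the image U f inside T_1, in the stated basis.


the image equals g(x) = (111/52)cos x + (171/26)sin x

E_3pi/2 f = -2 - (7/4)cos x + (3/2)sin x
E_alpha E_3pi/2 f = -2 + (37/52)cos x + (57/26)sin x
D E_alpha E_3pi/2 f = (57/26)cos x - (37/52)sin x
E_3pi/2 (D ∘ E_alpha ∘ E_3pi/2) f = (37/52)cos x + (57/26)sin x
(3E_3pi/2) (D ∘ E_alpha ∘ E_3pi/2) f = (111/52)cos x + (171/26)sin x


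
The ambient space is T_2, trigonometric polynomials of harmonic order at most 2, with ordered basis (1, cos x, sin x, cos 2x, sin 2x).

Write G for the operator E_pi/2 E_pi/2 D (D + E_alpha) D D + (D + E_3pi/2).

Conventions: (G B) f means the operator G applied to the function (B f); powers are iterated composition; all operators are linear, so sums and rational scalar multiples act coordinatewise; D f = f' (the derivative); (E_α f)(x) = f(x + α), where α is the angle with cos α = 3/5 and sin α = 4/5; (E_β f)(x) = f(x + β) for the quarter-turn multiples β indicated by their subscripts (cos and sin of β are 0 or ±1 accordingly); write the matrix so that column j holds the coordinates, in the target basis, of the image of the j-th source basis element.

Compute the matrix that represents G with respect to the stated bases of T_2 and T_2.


the matrix is [[1, 0, 0, 0, 0]; [0, -9/5, 3/5, 0, 0]; [0, -3/5, -9/5, 0, 0]; [0, 0, 0, 567/25, 106/25]; [0, 0, 0, -106/25, 567/25]] (rows listed top to bottom)

image of 1: 1
image of cos x: -(9/5)cos x - (3/5)sin x
image of sin x: (3/5)cos x - (9/5)sin x
image of cos 2x: (567/25)cos 2x - (106/25)sin 2x
image of sin 2x: (106/25)cos 2x + (567/25)sin 2x
each image's coordinates form column j of the matrix


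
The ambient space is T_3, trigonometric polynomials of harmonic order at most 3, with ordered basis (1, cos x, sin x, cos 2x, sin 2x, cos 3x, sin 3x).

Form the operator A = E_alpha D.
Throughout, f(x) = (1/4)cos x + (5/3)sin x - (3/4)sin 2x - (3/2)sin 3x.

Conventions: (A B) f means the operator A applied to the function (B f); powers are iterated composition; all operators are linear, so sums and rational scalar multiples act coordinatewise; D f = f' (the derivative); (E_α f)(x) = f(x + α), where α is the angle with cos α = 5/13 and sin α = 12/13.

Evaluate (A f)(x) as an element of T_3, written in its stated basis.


D f = (5/3)cos x - (1/4)sin x - (3/2)cos 2x - (9/2)cos 3x
E_alpha D f = (16/39)cos x - (85/52)sin x + (357/338)cos 2x + (180/169)sin 2x + (18315/4394)cos 3x - (3726/2197)sin 3x

g(x) = (16/39)cos x - (85/52)sin x + (357/338)cos 2x + (180/169)sin 2x + (18315/4394)cos 3x - (3726/2197)sin 3x


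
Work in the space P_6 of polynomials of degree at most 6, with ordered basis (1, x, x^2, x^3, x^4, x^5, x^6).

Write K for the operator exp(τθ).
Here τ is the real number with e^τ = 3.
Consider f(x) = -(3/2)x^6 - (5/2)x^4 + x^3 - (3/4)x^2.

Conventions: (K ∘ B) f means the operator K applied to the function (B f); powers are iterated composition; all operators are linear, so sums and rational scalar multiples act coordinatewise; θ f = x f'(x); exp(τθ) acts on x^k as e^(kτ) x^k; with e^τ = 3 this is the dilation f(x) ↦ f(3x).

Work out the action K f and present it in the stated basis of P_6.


exp(τθ) x^k = e^(kτ) x^k; with e^τ = 3 this sends x^k to 3^k x^k
x^2 ↦ 9 x^2
x^3 ↦ 27 x^3
x^4 ↦ 81 x^4
x^6 ↦ 729 x^6
applying this coordinatewise to f: exp(τθ) f = -(2187/2)x^6 - (405/2)x^4 + 27x^3 - (27/4)x^2

the image equals g(x) = -(2187/2)x^6 - (405/2)x^4 + 27x^3 - (27/4)x^2
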